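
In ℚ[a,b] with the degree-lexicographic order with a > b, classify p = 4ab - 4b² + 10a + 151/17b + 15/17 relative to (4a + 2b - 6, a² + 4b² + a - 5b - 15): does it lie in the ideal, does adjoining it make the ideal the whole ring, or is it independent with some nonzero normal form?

First compute the reduced Gröbner basis of I by Buchberger's algorithm.
f_1 = 4a + 2b - 6, LT = a.
f_2 = a² + 4b² + a - 5b - 15, LT = a².

S(f_1,f_2): lcm = a². S = ½ab - 4b² - 5/2a + 5b + 15.
  leading term ab: subtract (⅛b)·f_1 from ½ab - 4b² - 5/2a + 5b + 15 → -17/4b² - 5/2a + 23/4b + 15
  leading term b²: no divisor's leading term divides it; move -17/4b² to the remainder.
  leading term a: subtract (-⅝)·f_1 from -5/2a + 23/4b + 15 → 7b + 45/4
  leading term b: no divisor's leading term divides it; move 7b to the remainder.
  leading term 1: no divisor's leading term divides it; move 45/4 to the remainder.
  remainder -17/4b² + 7b + 45/4 ≠ 0; add h_3 = -17/4b² + 7b + 45/4 to the basis.

S(f_1,h_3): leading monomials are coprime, so the S-polynomial reduces to 0 (Buchberger's first criterion).
S(f_2,h_3): leading monomials are coprime, so the S-polynomial reduces to 0 (Buchberger's first criterion).
Every S-polynomial of the final basis reduces to 0, so we have a Gröbner basis.
Inter-reduce: drop elements whose leading term is divisible by another's, tail-reduce, and make monic.
Reduced Gröbner basis: {b² - 28/17b - 45/17, a + ½b - 3/2}.
Label its elements g_1 = b² - 28/17b - 45/17, g_2 = a + ½b - 3/2.

Reduce p = 4ab - 4b² + 10a + 151/17b + 15/17 modulo G:
  leading term ab: subtract (4b)·g_2 from 4ab - 4b² + 10a + 151/17b + 15/17 → -6b² + 10a + 253/17b + 15/17
  leading term b²: subtract (-6)·g_1 from -6b² + 10a + 253/17b + 15/17 → 10a + 5b - 15
  leading term a: subtract (10)·g_2 from 10a + 5b - 15 → 0
  normal form = 0.
Since the normal form is 0, p ∈ I.

4ab - 4b² + 10a + 151/17b + 15/17 lies in I (it reduces to 0).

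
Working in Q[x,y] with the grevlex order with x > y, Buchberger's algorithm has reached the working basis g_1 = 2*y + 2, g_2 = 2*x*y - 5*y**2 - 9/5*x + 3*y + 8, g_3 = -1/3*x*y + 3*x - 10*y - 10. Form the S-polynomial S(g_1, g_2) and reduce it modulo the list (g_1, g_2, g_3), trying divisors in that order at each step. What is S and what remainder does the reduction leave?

lcm(LM(g_1), LM(g_2)) = x*y.
S = (lcm/LT(g_1))·g_1 − (lcm/LT(g_2))·g_2 = 5/2*y**2 + 19/10*x - 3/2*y - 4.
Reduce S modulo (g_1, g_2, g_3) in that order:
  leading term y**2: subtract (5/4*y)·g_1 from 5/2*y**2 + 19/10*x - 3/2*y - 4 → 19/10*x - 4*y - 4
  leading term x: no divisor's leading term divides it; move 19/10*x to the remainder.
  leading term y: subtract (-2)·g_1 from -4*y - 4 → 0
The remainder 19/10*x is nonzero, so it would be added as the next basis element.

S(g_1, g_2) = 5/2*y**2 + 19/10*x - 3/2*y - 4; remainder on division = 19/10*x.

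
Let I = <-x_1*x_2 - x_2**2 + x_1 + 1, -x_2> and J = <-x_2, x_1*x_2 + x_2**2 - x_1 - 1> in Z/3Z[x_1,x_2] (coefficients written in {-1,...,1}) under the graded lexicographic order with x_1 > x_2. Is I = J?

Yes, the ideals are equal.

Equality of ideals is decidable: compute both reduced Gröbner bases (unique for the ordering) and check whether they agree.
Buchberger on the first generating set:
f_1 = -x_1*x_2 - x_2**2 + x_1 + 1, LT = x_1*x_2.
f_2 = -x_2, LT = x_2.

S(f_1,f_2): lcm = x_1*x_2. S = x_2**2 - x_1 - 1.
  leading term x_2**2: subtract (-x_2)·f_2 from x_2**2 - x_1 - 1 → -x_1 - 1
  leading term x_1: no divisor's leading term divides it; move -x_1 to the remainder.
  leading term 1: no divisor's leading term divides it; move -1 to the remainder.
  remainder -x_1 - 1 ≠ 0; add g_3 = -x_1 - 1 to the basis.

The other S-polynomials (S(f_1,g_3), S(f_2,g_3)) all reduce to 0 modulo the current basis, so we have a Gröbner basis.
Inter-reduce: drop elements whose leading term is divisible by another's, tail-reduce, and make monic.
Reduced Gröbner basis: {x_1 + 1, x_2}.

Buchberger on the second generating set:
h_1 = -x_2, LT = x_2.
h_2 = x_1*x_2 + x_2**2 - x_1 - 1, LT = x_1*x_2.

S(h_1,h_2): lcm = x_1*x_2. S = -x_2**2 + x_1 + 1.
  leading term x_2**2: subtract (x_2)·h_1 from -x_2**2 + x_1 + 1 → x_1 + 1
  leading term x_1: no divisor's leading term divides it; move x_1 to the remainder.
  leading term 1: no divisor's leading term divides it; move 1 to the remainder.
  remainder x_1 + 1 ≠ 0; add k_3 = x_1 + 1 to the basis.

The other S-polynomials (S(h_1,k_3), S(h_2,k_3)) all reduce to 0 modulo the current basis, so we have a Gröbner basis.
Inter-reduce: drop elements whose leading term is divisible by another's, tail-reduce, and make monic.
Reduced Gröbner basis: {x_1 + 1, x_2}.

Same reduced basis, so the two generating sets span the same ideal.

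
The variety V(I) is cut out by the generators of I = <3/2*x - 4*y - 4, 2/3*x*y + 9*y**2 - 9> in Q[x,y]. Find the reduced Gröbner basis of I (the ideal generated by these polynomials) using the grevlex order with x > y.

f_1 = 3/2*x - 4*y - 4, LT = x.
f_2 = 2/3*x*y + 9*y**2 - 9, LT = x*y.

S(f_1,f_2): lcm = x*y. S = -97/6*y**2 - 8/3*y + 27/2.
  reduce S modulo (f_1, f_2):
  remainder -97/6*y**2 - 8/3*y + 27/2 ≠ 0; add g_3 = -97/6*y**2 - 8/3*y + 27/2 to the basis.

The other S-polynomials (S(f_1,g_3), S(f_2,g_3)) all reduce to 0 modulo the current basis, so we have a Gröbner basis.
Inter-reduce: drop elements whose leading term is divisible by another's, tail-reduce, and make monic.

G = {y**2 + 16/97*y - 81/97, x - 8/3*y - 8/3}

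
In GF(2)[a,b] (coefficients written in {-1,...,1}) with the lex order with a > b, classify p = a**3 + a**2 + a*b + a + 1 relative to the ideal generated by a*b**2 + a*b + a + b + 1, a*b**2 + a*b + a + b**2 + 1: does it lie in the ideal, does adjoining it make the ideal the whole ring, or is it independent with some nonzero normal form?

First compute the reduced Gröbner basis of I by Buchberger's algorithm.
f_1 = a*b**2 + a*b + a + b + 1, LT = a*b**2.
f_2 = a*b**2 + a*b + a + b**2 + 1, LT = a*b**2.

S(f_1,f_2): lcm = a*b**2. S = b**2 + b.
  leading term b**2: no divisor's leading term divides it; move b**2 to the remainder.
  leading term b: no divisor's leading term divides it; move b to the remainder.
  remainder b**2 + b ≠ 0; add h_3 = b**2 + b to the basis.

S(f_1,h_3): lcm = a*b**2. S = a + b + 1.
  leading term a: no divisor's leading term divides it; move a to the remainder.
  leading term b: no divisor's leading term divides it; move b to the remainder.
  leading term 1: no divisor's leading term divides it; move 1 to the remainder.
  remainder a + b + 1 ≠ 0; add h_4 = a + b + 1 to the basis.

The other S-polynomials (S(f_2,h_3), S(f_1,h_4), S(f_2,h_4), S(h_3,h_4)) all reduce to 0 modulo the current basis, so we have a Gröbner basis.
Inter-reduce: drop elements whose leading term is divisible by another's, tail-reduce, and make monic.
Reduced Gröbner basis: {a + b + 1, b**2 + b}.
Label its elements g_1 = a + b + 1, g_2 = b**2 + b.

Reduce p = a**3 + a**2 + a*b + a + 1 modulo G:
  leading term a**3: subtract (a**2)·g_1 from a**3 + a**2 + a*b + a + 1 → a**2*b + a*b + a + 1
  leading term a**2*b: subtract (a*b)·g_1 from a**2*b + a*b + a + 1 → a*b**2 + a + 1
  leading term a*b**2: subtract (b**2)·g_1 from a*b**2 + a + 1 → a + b**3 + b**2 + 1
  leading term a: subtract (1)·g_1 from a + b**3 + b**2 + 1 → b**3 + b**2 + b
  leading term b**3: subtract (b)·g_2 from b**3 + b**2 + b → b
  leading term b: no divisor's leading term divides it; move b to the remainder.
  normal form = b.
The normal form is nonzero, so p ∉ I. Since p minus its normal form lies in I, I + (p) = I + (r) where r = b; decide whether this ideal is the whole ring.
Run Buchberger on G together with r (pairs among the g_i already reduce to 0 since G is a Gröbner basis):
g_1 = a + b + 1, LT = a.
g_2 = b**2 + b, LT = b**2.
r = b, LT = b.

The S-polynomials (S(g_1,g_2), S(g_1,r), S(g_2,r)) all reduce to 0 modulo the current basis, so we have a Gröbner basis.
Inter-reduce: drop elements whose leading term is divisible by another's, tail-reduce, and make monic.
Reduced Gröbner basis: {a + 1, b}.
The reduced Gröbner basis of I + (p) is {a + 1, b} ≠ {1}, a proper ideal, so the enlarged system stays consistent: p is independent of I, with normal form b.

a**3 + a**2 + a*b + a + 1 is independent of I; its normal form modulo I is b.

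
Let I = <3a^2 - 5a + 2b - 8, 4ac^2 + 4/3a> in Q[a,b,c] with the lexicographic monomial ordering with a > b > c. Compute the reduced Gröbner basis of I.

G = {a^2 - 5/3a + 2/3b - 8/3, ac^2 + 1/3a, bc^2 + 1/3b - 4c^2 - 4/3}

Buchberger's algorithm terminates because the ascending chain of leading-term ideals stabilizes.

f_1 = 3a^2 - 5a + 2b - 8, LT = a^2.
f_2 = 4ac^2 + 4/3a, LT = ac^2.

S(f_1,f_2): lcm = a^2c^2. S = -1/3a^2 - 5/3ac^2 + 2/3bc^2 - 8/3c^2.
  leading term a^2: subtract (-1/9)·f_1 from -1/3a^2 - 5/3ac^2 + 2/3bc^2 - 8/3c^2 → -5/3ac^2 - 5/9a + 2/3bc^2 + 2/9b - 8/3c^2 - 8/9
  leading term ac^2: subtract (-5/12)·f_2 from -5/3ac^2 - 5/9a + 2/3bc^2 + 2/9b - 8/3c^2 - 8/9 → 2/3bc^2 + 2/9b - 8/3c^2 - 8/9
  leading term bc^2: no divisor's leading term divides it; move 2/3bc^2 to the remainder.
  leading term b: no divisor's leading term divides it; move 2/9b to the remainder.
  leading term c^2: no divisor's leading term divides it; move -8/3c^2 to the remainder.
  leading term 1: no divisor's leading term divides it; move -8/9 to the remainder.
  remainder 2/3bc^2 + 2/9b - 8/3c^2 - 8/9 ≠ 0; add g_3 = 2/3bc^2 + 2/9b - 8/3c^2 - 8/9 to the basis.

The other S-polynomials (S(f_1,g_3), S(f_2,g_3)) all reduce to 0 modulo the current basis, so we have a Gröbner basis.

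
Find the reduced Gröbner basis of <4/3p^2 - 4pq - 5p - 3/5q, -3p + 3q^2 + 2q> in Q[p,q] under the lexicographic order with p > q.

The reduced Gröbner basis is the canonical form of the ideal for this ordering.

f_1 = 4/3p^2 - 4pq - 5p - 3/5q, LT = p^2.
f_2 = -3p + 3q^2 + 2q, LT = p.

S(f_1,f_2): lcm = p^2. S = pq^2 - 7/3pq - 15/4p - 9/20q.
  leading term pq^2: subtract (-1/3q^2)·f_2 from pq^2 - 7/3pq - 15/4p - 9/20q → -7/3pq - 15/4p + q^4 + 2/3q^3 - 9/20q
  leading term pq: subtract (7/9q)·f_2 from -7/3pq - 15/4p + q^4 + 2/3q^3 - 9/20q → -15/4p + q^4 - 5/3q^3 - 14/9q^2 - 9/20q
  leading term p: subtract (5/4)·f_2 from -15/4p + q^4 - 5/3q^3 - 14/9q^2 - 9/20q → q^4 - 5/3q^3 - 191/36q^2 - 59/20q
  leading term q^4: no divisor's leading term divides it; move q^4 to the remainder.
  leading term q^3: no divisor's leading term divides it; move -5/3q^3 to the remainder.
  leading term q^2: no divisor's leading term divides it; move -191/36q^2 to the remainder.
  leading term q: no divisor's leading term divides it; move -59/20q to the remainder.
  remainder q^4 - 5/3q^3 - 191/36q^2 - 59/20q ≠ 0; add g_3 = q^4 - 5/3q^3 - 191/36q^2 - 59/20q to the basis.

S(f_1,g_3): leading monomials are coprime, so the S-polynomial reduces to 0 (Buchberger's first criterion).
S(f_2,g_3): leading monomials are coprime, so the S-polynomial reduces to 0 (Buchberger's first criterion).
Every S-polynomial of the final basis reduces to 0, so we have a Gröbner basis.
Inter-reduce: drop elements whose leading term is divisible by another's, tail-reduce, and make monic.

G = {p - q^2 - 2/3q, q^4 - 5/3q^3 - 191/36q^2 - 59/20q}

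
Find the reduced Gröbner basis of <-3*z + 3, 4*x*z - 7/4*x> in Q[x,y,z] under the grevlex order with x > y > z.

G = {x, z - 1}

f_1 = -3*z + 3, LT = z.
f_2 = 4*x*z - 7/4*x, LT = x*z.

S(f_1,f_2): lcm = x*z. S = -9/16*x.
  leading term x: no divisor's leading term divides it; move -9/16*x to the remainder.
  remainder -9/16*x ≠ 0; add g_3 = -9/16*x to the basis.

S(f_1,g_3): leading monomials are coprime, so the S-polynomial reduces to 0 (Buchberger's first criterion).
S(f_2,g_3): lcm = x*z. S = -7/16*x.
  leading term x: subtract (7/9)·g_3 from -7/16*x → 0
  remainder 0.

Every S-polynomial of the final basis reduces to 0, so we have a Gröbner basis.
Inter-reduce: drop elements whose leading term is divisible by another's, tail-reduce, and make monic.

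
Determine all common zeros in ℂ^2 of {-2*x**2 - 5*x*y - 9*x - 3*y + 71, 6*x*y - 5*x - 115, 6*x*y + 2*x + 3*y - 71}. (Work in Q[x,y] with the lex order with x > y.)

{(-5, -3)}

Compute a lex Gröbner basis by Buchberger's algorithm.
f_1 = -2*x**2 - 5*x*y - 9*x - 3*y + 71, LT = x**2.
f_2 = 6*x*y - 5*x - 115, LT = x*y.
f_3 = 6*x*y + 2*x + 3*y - 71, LT = x*y.

S(f_1,f_2): lcm = x**2*y. S = 5/6*x**2 + 5/2*x*y**2 + 9/2*x*y + 115/6*x + 3/2*y**2 - 71/2*y.
  leading term x**2: subtract (-5/12)·f_1 from 5/6*x**2 + 5/2*x*y**2 + 9/2*x*y + 115/6*x + 3/2*y**2 - 71/2*y → 5/2*x*y**2 + 29/12*x*y + 185/12*x + 3/2*y**2 - 147/4*y + 355/12
  leading term x*y**2: subtract (5/12*y)·f_2 from 5/2*x*y**2 + 29/12*x*y + 185/12*x + 3/2*y**2 - 147/4*y + 355/12 → 9/2*x*y + 185/12*x + 3/2*y**2 + 67/6*y + 355/12
  leading term x*y: subtract (3/4)·f_2 from 9/2*x*y + 185/12*x + 3/2*y**2 + 67/6*y + 355/12 → 115/6*x + 3/2*y**2 + 67/6*y + 695/6
  leading term x: no divisor's leading term divides it; move 115/6*x to the remainder.
  leading term y**2: no divisor's leading term divides it; move 3/2*y**2 to the remainder.
  leading term y: no divisor's leading term divides it; move 67/6*y to the remainder.
  leading term 1: no divisor's leading term divides it; move 695/6 to the remainder.
  remainder 115/6*x + 3/2*y**2 + 67/6*y + 695/6 ≠ 0; add h_4 = 115/6*x + 3/2*y**2 + 67/6*y + 695/6 to the basis.

S(f_1,f_3): lcm = x**2*y. S = -1/3*x**2 + 5/2*x*y**2 + 4*x*y + 71/6*x + 3/2*y**2 - 71/2*y.
  leading term x**2: subtract (1/6)·f_1 from -1/3*x**2 + 5/2*x*y**2 + 4*x*y + 71/6*x + 3/2*y**2 - 71/2*y → 5/2*x*y**2 + 29/6*x*y + 40/3*x + 3/2*y**2 - 35*y - 71/6
  leading term x*y**2: subtract (5/12*y)·f_2 from 5/2*x*y**2 + 29/6*x*y + 40/3*x + 3/2*y**2 - 35*y - 71/6 → 83/12*x*y + 40/3*x + 3/2*y**2 + 155/12*y - 71/6
  leading term x*y: subtract (83/72)·f_2 from 83/12*x*y + 40/3*x + 3/2*y**2 + 155/12*y - 71/6 → 1375/72*x + 3/2*y**2 + 155/12*y + 8693/72
  leading term x: subtract (275/276)·h_4 from 1375/72*x + 3/2*y**2 + 155/12*y + 8693/72 → 1/184*y**2 + 2965/1656*y + 1469/276
  leading term y**2: no divisor's leading term divides it; move 1/184*y**2 to the remainder.
  leading term y: no divisor's leading term divides it; move 2965/1656*y to the remainder.
  leading term 1: no divisor's leading term divides it; move 1469/276 to the remainder.
  remainder 1/184*y**2 + 2965/1656*y + 1469/276 ≠ 0; add h_5 = 1/184*y**2 + 2965/1656*y + 1469/276 to the basis.

S(f_2,f_3): lcm = x*y. S = -7/6*x - 1/2*y - 22/3.
  leading term x: subtract (-7/115)·h_4 from -7/6*x - 1/2*y - 22/3 → 21/230*y**2 + 62/345*y - 13/46
  leading term y**2: subtract (84/5)·h_5 from 21/230*y**2 + 62/345*y - 13/46 → -299/10*y - 897/10
  leading term y: no divisor's leading term divides it; move -299/10*y to the remainder.
  leading term 1: no divisor's leading term divides it; move -897/10 to the remainder.
  remainder -299/10*y - 897/10 ≠ 0; add h_6 = -299/10*y - 897/10 to the basis.

S(f_1,h_4): lcm = x**2. S = -9/115*x*y**2 + 441/230*x*y - 71/46*x + 3/2*y - 71/2.
  leading term x*y**2: subtract (-3/230*y)·f_2 from -9/115*x*y**2 + 441/230*x*y - 71/46*x + 3/2*y - 71/2 → 213/115*x*y - 71/46*x - 71/2
  leading term x*y: subtract (71/230)·f_2 from 213/115*x*y - 71/46*x - 71/2 → 0
  remainder 0.

S(f_2,h_4): lcm = x*y. S = -5/6*x - 9/115*y**3 - 67/115*y**2 - 139/23*y - 115/6.
  leading term x: subtract (-1/23)·h_4 from -5/6*x - 9/115*y**3 - 67/115*y**2 - 139/23*y - 115/6 → -9/115*y**3 - 119/230*y**2 - 767/138*y - 325/23
  leading term y**3: subtract (-72/5*y)·h_5 from -9/115*y**3 - 119/230*y**2 - 767/138*y - 325/23 → 5811/230*y**2 + 49049/690*y - 325/23
  leading term y**2: subtract (23244/5)·h_5 from 5811/230*y**2 + 49049/690*y - 325/23 → -41262/5*y - 123786/5
  leading term y: subtract (276)·h_6 from -41262/5*y - 123786/5 → 0
  remainder 0.

S(f_3,h_4): lcm = x*y. S = 1/3*x - 9/115*y**3 - 67/115*y**2 - 255/46*y - 71/6.
  leading term x: subtract (2/115)·h_4 from 1/3*x - 9/115*y**3 - 67/115*y**2 - 255/46*y - 71/6 → -9/115*y**3 - 14/23*y**2 - 3959/690*y - 637/46
  leading term y**3: subtract (-72/5*y)·h_5 from -9/115*y**3 - 14/23*y**2 - 3959/690*y - 637/46 → 579/23*y**2 + 9785/138*y - 637/46
  leading term y**2: subtract (4632)·h_5 from 579/23*y**2 + 9785/138*y - 637/46 → -16445/2*y - 49335/2
  leading term y: subtract (275)·h_6 from -16445/2*y - 49335/2 → 0
  remainder 0.

S(f_1,h_5): leading monomials are coprime, so the S-polynomial reduces to 0 (Buchberger's first criterion).
S(f_2,h_5): lcm = x*y**2. S = -5945/18*x*y - 2938/3*x - 115/6*y.
  leading term x*y: subtract (-5945/108)·f_2 from -5945/18*x*y - 2938/3*x - 115/6*y → -135493/108*x - 115/6*y - 683675/108
  leading term x: subtract (-5891/90)·h_4 from -135493/108*x - 115/6*y - 683675/108 → 5891/60*y**2 + 384347/540*y + 22529/18
  leading term y**2: subtract (270986/15)·h_5 from 5891/60*y**2 + 384347/540*y + 22529/18 → -158171/5*y - 474513/5
  leading term y: subtract (1058)·h_6 from -158171/5*y - 474513/5 → 0
  remainder 0.

S(f_3,h_5): lcm = x*y**2. S = -2962/9*x*y - 2938/3*x + 1/2*y**2 - 71/6*y.
  leading term x*y: subtract (-1481/27)·f_2 from -2962/9*x*y - 2938/3*x + 1/2*y**2 - 71/6*y → -33847/27*x + 1/2*y**2 - 71/6*y - 170315/27
  leading term x: subtract (-67694/1035)·h_4 from -33847/27*x + 1/2*y**2 - 71/6*y - 170315/27 → 68039/690*y**2 + 4462013/6210*y + 262496/207
  leading term y**2: subtract (272156/15)·h_5 from 68039/690*y**2 + 4462013/6210*y + 262496/207 → -1429519/45*y - 1429519/15
  leading term y: subtract (9562/9)·h_6 from -1429519/45*y - 1429519/15 → 0
  remainder 0.

S(h_4,h_5): leading monomials are coprime, so the S-polynomial reduces to 0 (Buchberger's first criterion).
S(f_1,h_6): leading monomials are coprime, so the S-polynomial reduces to 0 (Buchberger's first criterion).
S(f_2,h_6): lcm = x*y. S = -23/6*x - 115/6.
  leading term x: subtract (-1/5)·h_4 from -23/6*x - 115/6 → 3/10*y**2 + 67/30*y + 4
  leading term y**2: subtract (276/5)·h_5 from 3/10*y**2 + 67/30*y + 4 → -483/5*y - 1449/5
  leading term y: subtract (42/13)·h_6 from -483/5*y - 1449/5 → 0
  remainder 0.

S(f_3,h_6): lcm = x*y. S = -8/3*x + 1/2*y - 71/6.
  leading term x: subtract (-16/115)·h_4 from -8/3*x + 1/2*y - 71/6 → 24/115*y**2 + 1417/690*y + 197/46
  leading term y**2: subtract (192/5)·h_5 from 24/115*y**2 + 1417/690*y + 197/46 → -667/10*y - 2001/10
  leading term y: subtract (29/13)·h_6 from -667/10*y - 2001/10 → 0
  remainder 0.

S(h_4,h_6): leading monomials are coprime, so the S-polynomial reduces to 0 (Buchberger's first criterion).
S(h_5,h_6): lcm = y**2. S = 2938/9*y + 2938/3.
  leading term y: subtract (-2260/207)·h_6 from 2938/9*y + 2938/3 → 0
  remainder 0.

Every S-polynomial of the final basis reduces to 0, so we have a Gröbner basis.
Inter-reduce: drop elements whose leading term is divisible by another's, tail-reduce, and make monic.
Reduced Gröbner basis: {x + 5, y + 3}.

Since the basis is lex-ordered, y + 3 is univariate in y. Its roots are {-3}. Back-substituting each root into the other basis elements fixes the other coordinates.
  y = -3: the earlier basis element becomes x + 5 = 0, giving x = -5 — point (-5, -3).
Substituting each solution back into the original system confirms all equations vanish.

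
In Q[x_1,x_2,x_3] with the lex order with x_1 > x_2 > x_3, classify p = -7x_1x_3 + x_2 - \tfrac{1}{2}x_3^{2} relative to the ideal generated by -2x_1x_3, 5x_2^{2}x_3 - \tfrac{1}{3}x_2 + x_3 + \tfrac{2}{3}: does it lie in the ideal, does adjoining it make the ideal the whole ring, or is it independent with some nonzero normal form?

-7x_1x_3 + x_2 - \tfrac{1}{2}x_3^{2} is independent of I; its normal form modulo I is x_2 - \tfrac{1}{2}x_3^{2}.

First compute the reduced Gröbner basis of I by Buchberger's algorithm.
f_1 = -2x_1x_3, LT = x_1x_3.
f_2 = 5x_2^{2}x_3 - \tfrac{1}{3}x_2 + x_3 + \tfrac{2}{3}, LT = x_2^{2}x_3.

S(f_1,f_2): lcm = x_1x_2^{2}x_3. S = \tfrac{1}{15}x_1x_2 - \tfrac{1}{5}x_1x_3 - \tfrac{2}{15}x_1.
  leading term x_1x_2: no divisor's leading term divides it; move \tfrac{1}{15}x_1x_2 to the remainder.
  leading term x_1x_3: subtract (\tfrac{1}{10})·f_1 from -\tfrac{1}{5}x_1x_3 - \tfrac{2}{15}x_1 → -\tfrac{2}{15}x_1
  leading term x_1: no divisor's leading term divides it; move -\tfrac{2}{15}x_1 to the remainder.
  remainder \tfrac{1}{15}x_1x_2 - \tfrac{2}{15}x_1 ≠ 0; add h_3 = \tfrac{1}{15}x_1x_2 - \tfrac{2}{15}x_1 to the basis.

The other S-polynomials (S(f_1,h_3), S(f_2,h_3)) all reduce to 0 modulo the current basis, so we have a Gröbner basis.
Inter-reduce: drop elements whose leading term is divisible by another's, tail-reduce, and make monic.
Reduced Gröbner basis: {x_1x_2 - 2x_1, x_1x_3, x_2^{2}x_3 - \tfrac{1}{15}x_2 + \tfrac{1}{5}x_3 + \tfrac{2}{15}}.
Label its elements g_1 = x_1x_2 - 2x_1, g_2 = x_1x_3, g_3 = x_2^{2}x_3 - \tfrac{1}{15}x_2 + \tfrac{1}{5}x_3 + \tfrac{2}{15}.

Reduce p = -7x_1x_3 + x_2 - \tfrac{1}{2}x_3^{2} modulo G:
  leading term x_1x_3: subtract (-7)·g_2 from -7x_1x_3 + x_2 - \tfrac{1}{2}x_3^{2} → x_2 - \tfrac{1}{2}x_3^{2}
  leading term x_2: no divisor's leading term divides it; move x_2 to the remainder.
  leading term x_3^{2}: no divisor's leading term divides it; move -\tfrac{1}{2}x_3^{2} to the remainder.
  normal form = x_2 - \tfrac{1}{2}x_3^{2}.
The normal form is nonzero, so p ∉ I. Since p minus its normal form lies in I, I + (p) = I + (r) where r = x_2 - \tfrac{1}{2}x_3^{2}; decide whether this ideal is the whole ring.
Run Buchberger on G together with r (pairs among the g_i already reduce to 0 since G is a Gröbner basis):
g_1 = x_1x_2 - 2x_1, LT = x_1x_2.
g_2 = x_1x_3, LT = x_1x_3.
g_3 = x_2^{2}x_3 - \tfrac{1}{15}x_2 + \tfrac{1}{5}x_3 + \tfrac{2}{15}, LT = x_2^{2}x_3.
r = x_2 - \tfrac{1}{2}x_3^{2}, LT = x_2.

S(g_1,r): lcm = x_1x_2. S = \tfrac{1}{2}x_1x_3^{2} - 2x_1.
  leading term x_1x_3^{2}: subtract (\tfrac{1}{2}x_3)·g_2 from \tfrac{1}{2}x_1x_3^{2} - 2x_1 → -2x_1
  leading term x_1: no divisor's leading term divides it; move -2x_1 to the remainder.
  remainder -2x_1 ≠ 0; add m_5 = -2x_1 to the basis.

S(g_3,r): lcm = x_2^{2}x_3. S = \tfrac{1}{2}x_2x_3^{3} - \tfrac{1}{15}x_2 + \tfrac{1}{5}x_3 + \tfrac{2}{15}.
  leading term x_2x_3^{3}: subtract (\tfrac{1}{2}x_3^{3})·r from \tfrac{1}{2}x_2x_3^{3} - \tfrac{1}{15}x_2 + \tfrac{1}{5}x_3 + \tfrac{2}{15} → -\tfrac{1}{15}x_2 + \tfrac{1}{4}x_3^{5} + \tfrac{1}{5}x_3 + \tfrac{2}{15}
  leading term x_2: subtract (-\tfrac{1}{15})·r from -\tfrac{1}{15}x_2 + \tfrac{1}{4}x_3^{5} + \tfrac{1}{5}x_3 + \tfrac{2}{15} → \tfrac{1}{4}x_3^{5} - \tfrac{1}{30}x_3^{2} + \tfrac{1}{5}x_3 + \tfrac{2}{15}
  leading term x_3^{5}: no divisor's leading term divides it; move \tfrac{1}{4}x_3^{5} to the remainder.
  leading term x_3^{2}: no divisor's leading term divides it; move -\tfrac{1}{30}x_3^{2} to the remainder.
  leading term x_3: no divisor's leading term divides it; move \tfrac{1}{5}x_3 to the remainder.
  leading term 1: no divisor's leading term divides it; move \tfrac{2}{15} to the remainder.
  remainder \tfrac{1}{4}x_3^{5} - \tfrac{1}{30}x_3^{2} + \tfrac{1}{5}x_3 + \tfrac{2}{15} ≠ 0; add m_6 = \tfrac{1}{4}x_3^{5} - \tfrac{1}{30}x_3^{2} + \tfrac{1}{5}x_3 + \tfrac{2}{15} to the basis.

The other S-polynomials (S(g_1,g_2), S(g_1,g_3), S(g_2,g_3), S(g_2,r), S(g_1,m_5), S(g_2,m_5), S(g_3,m_5), S(r,m_5), S(g_1,m_6), S(g_2,m_6), S(g_3,m_6), S(r,m_6), S(m_5,m_6)) all reduce to 0 modulo the current basis, so we have a Gröbner basis.
Inter-reduce: drop elements whose leading term is divisible by another's, tail-reduce, and make monic.
Reduced Gröbner basis: {x_1, x_2 - \tfrac{1}{2}x_3^{2}, x_3^{5} - \tfrac{2}{15}x_3^{2} + \tfrac{4}{5}x_3 + \tfrac{8}{15}}.
The reduced Gröbner basis of I + (p) is {x_1, x_2 - \tfrac{1}{2}x_3^{2}, x_3^{5} - \tfrac{2}{15}x_3^{2} + \tfrac{4}{5}x_3 + \tfrac{8}{15}} ≠ {1}, a proper ideal, so the enlarged system stays consistent: p is independent of I, with normal form x_2 - \tfrac{1}{2}x_3^{2}.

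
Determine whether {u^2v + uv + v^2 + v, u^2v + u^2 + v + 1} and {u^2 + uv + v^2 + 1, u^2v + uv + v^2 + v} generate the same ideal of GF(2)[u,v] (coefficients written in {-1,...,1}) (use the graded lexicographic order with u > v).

Equality of ideals is decidable: compute both reduced Gröbner bases (unique for the ordering) and check whether they agree.
Buchberger on the first generating set:
f_1 = u^2v + uv + v^2 + v, LT = u^2v.
f_2 = u^2v + u^2 + v + 1, LT = u^2v.

S(f_1,f_2): lcm = u^2v. S = u^2 + uv + v^2 + 1.
  leading term u^2: no divisor's leading term divides it; move u^2 to the remainder.
  leading term uv: no divisor's leading term divides it; move uv to the remainder.
  leading term v^2: no divisor's leading term divides it; move v^2 to the remainder.
  leading term 1: no divisor's leading term divides it; move 1 to the remainder.
  remainder u^2 + uv + v^2 + 1 ≠ 0; add g_3 = u^2 + uv + v^2 + 1 to the basis.

S(f_1,g_3): lcm = u^2v. S = uv^2 + v^3 + uv + v^2.
  leading term uv^2: no divisor's leading term divides it; move uv^2 to the remainder.
  leading term v^3: no divisor's leading term divides it; move v^3 to the remainder.
  leading term uv: no divisor's leading term divides it; move uv to the remainder.
  leading term v^2: no divisor's leading term divides it; move v^2 to the remainder.
  remainder uv^2 + v^3 + uv + v^2 ≠ 0; add g_4 = uv^2 + v^3 + uv + v^2 to the basis.

S(f_1,g_4): lcm = u^2v^2. S = uv^3 + u^2v + v^3 + v^2.
  leading term uv^3: subtract (v)·g_4 from uv^3 + u^2v + v^3 + v^2 → v^4 + u^2v + uv^2 + v^2
  leading term v^4: no divisor's leading term divides it; move v^4 to the remainder.
  leading term u^2v: subtract (1)·f_1 from u^2v + uv^2 + v^2 → uv^2 + uv + v
  leading term uv^2: subtract (1)·g_4 from uv^2 + uv + v → v^3 + v^2 + v
  leading term v^3: no divisor's leading term divides it; move v^3 to the remainder.
  leading term v^2: no divisor's leading term divides it; move v^2 to the remainder.
  leading term v: no divisor's leading term divides it; move v to the remainder.
  remainder v^4 + v^3 + v^2 + v ≠ 0; add g_5 = v^4 + v^3 + v^2 + v to the basis.

The other S-polynomials (S(f_2,g_3), S(f_2,g_4), S(g_3,g_4), S(f_1,g_5), S(f_2,g_5), S(g_3,g_5), S(g_4,g_5)) all reduce to 0 modulo the current basis, so we have a Gröbner basis.
Inter-reduce: drop elements whose leading term is divisible by another's, tail-reduce, and make monic.
Reduced Gröbner basis: {v^4 + v^3 + v^2 + v, uv^2 + v^3 + uv + v^2, u^2 + uv + v^2 + 1}.

Buchberger on the second generating set:
h_1 = u^2 + uv + v^2 + 1, LT = u^2.
h_2 = u^2v + uv + v^2 + v, LT = u^2v.

S(h_1,h_2): lcm = u^2v. S = uv^2 + v^3 + uv + v^2.
  leading term uv^2: no divisor's leading term divides it; move uv^2 to the remainder.
  leading term v^3: no divisor's leading term divides it; move v^3 to the remainder.
  leading term uv: no divisor's leading term divides it; move uv to the remainder.
  leading term v^2: no divisor's leading term divides it; move v^2 to the remainder.
  remainder uv^2 + v^3 + uv + v^2 ≠ 0; add k_3 = uv^2 + v^3 + uv + v^2 to the basis.

S(h_1,k_3): lcm = u^2v^2. S = v^4 + u^2v + uv^2 + v^2.
  leading term v^4: no divisor's leading term divides it; move v^4 to the remainder.
  leading term u^2v: subtract (v)·h_1 from u^2v + uv^2 + v^2 → v^3 + v^2 + v
  leading term v^3: no divisor's leading term divides it; move v^3 to the remainder.
  leading term v^2: no divisor's leading term divides it; move v^2 to the remainder.
  leading term v: no divisor's leading term divides it; move v to the remainder.
  remainder v^4 + v^3 + v^2 + v ≠ 0; add k_4 = v^4 + v^3 + v^2 + v to the basis.

The other S-polynomials (S(h_2,k_3), S(h_1,k_4), S(h_2,k_4), S(k_3,k_4)) all reduce to 0 modulo the current basis, so we have a Gröbner basis.
Inter-reduce: drop elements whose leading term is divisible by another's, tail-reduce, and make monic.
Reduced Gröbner basis: {v^4 + v^3 + v^2 + v, uv^2 + v^3 + uv + v^2, u^2 + uv + v^2 + 1}.

These coincide, so the ideals are equal.

Yes, the ideals are equal.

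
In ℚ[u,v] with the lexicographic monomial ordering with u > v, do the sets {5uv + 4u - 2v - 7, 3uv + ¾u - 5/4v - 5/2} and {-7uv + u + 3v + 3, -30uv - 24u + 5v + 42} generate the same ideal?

No, the ideals differ.

Two ideals are equal iff their reduced Gröbner bases coincide (the reduced basis is unique for a fixed ordering).
Buchberger on the first generating set:
f_1 = 5uv + 4u - 2v - 7, LT = uv.
f_2 = 3uv + ¾u - 5/4v - 5/2, LT = uv.

S(f_1,f_2): lcm = uv. S = 11/20u + 1/60v - 17/30.
  reduce S modulo (f_1, f_2):
  remainder 11/20u + 1/60v - 17/30 ≠ 0; add g_3 = 11/20u + 1/60v - 17/30 to the basis.

S(f_1,g_3): lcm = uv. S = ⅘u - 1/33v² + 104/165v - 7/5.
  reduce S modulo (f_1, f_2, g_3):
  remainder -1/33v² + 20/33v - 19/33 ≠ 0; add g_4 = -1/33v² + 20/33v - 19/33 to the basis.

The other S-polynomials (S(f_2,g_3), S(f_1,g_4), S(f_2,g_4), S(g_3,g_4)) all reduce to 0 modulo the current basis, so we have a Gröbner basis.
Inter-reduce: drop elements whose leading term is divisible by another's, tail-reduce, and make monic.
Reduced Gröbner basis: {u + 1/33v - 34/33, v² - 20v + 19}.

Buchberger on the second generating set:
h_1 = -7uv + u + 3v + 3, LT = uv.
h_2 = -30uv - 24u + 5v + 42, LT = uv.

S(h_1,h_2): lcm = uv. S = -33/35u - 11/42v + 34/35.
  reduce S modulo (h_1, h_2):
  remainder -33/35u - 11/42v + 34/35 ≠ 0; add k_3 = -33/35u - 11/42v + 34/35 to the basis.

S(h_1,k_3): lcm = uv. S = -1/7u - 5/18v² + 139/231v - 3/7.
  reduce S modulo (h_1, h_2, k_3):
  remainder -5/18v² + 127/198v - 19/33 ≠ 0; add k_4 = -5/18v² + 127/198v - 19/33 to the basis.

The other S-polynomials (S(h_2,k_3), S(h_1,k_4), S(h_2,k_4), S(k_3,k_4)) all reduce to 0 modulo the current basis, so we have a Gröbner basis.
Inter-reduce: drop elements whose leading term is divisible by another's, tail-reduce, and make monic.
Reduced Gröbner basis: {u + 5/18v - 34/33, v² - 127/55v + 114/55}.

These differ, so the ideals are not equal.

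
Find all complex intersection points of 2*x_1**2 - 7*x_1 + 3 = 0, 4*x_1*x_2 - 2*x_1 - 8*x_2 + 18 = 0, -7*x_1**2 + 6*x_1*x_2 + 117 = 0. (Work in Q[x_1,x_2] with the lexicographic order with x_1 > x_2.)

Compute a lex Gröbner basis by Buchberger's algorithm.
f_1 = 2*x_1**2 - 7*x_1 + 3, LT = x_1**2.
f_2 = 4*x_1*x_2 - 2*x_1 - 8*x_2 + 18, LT = x_1*x_2.
f_3 = -7*x_1**2 + 6*x_1*x_2 + 117, LT = x_1**2.

S(f_1,f_2): lcm = x_1**2*x_2. S = 1/2*x_1**2 - 3/2*x_1*x_2 - 9/2*x_1 + 3/2*x_2.
  leading term x_1**2: subtract (1/4)·f_1 from 1/2*x_1**2 - 3/2*x_1*x_2 - 9/2*x_1 + 3/2*x_2 → -3/2*x_1*x_2 - 11/4*x_1 + 3/2*x_2 - 3/4
  leading term x_1*x_2: subtract (-3/8)·f_2 from -3/2*x_1*x_2 - 11/4*x_1 + 3/2*x_2 - 3/4 → -7/2*x_1 - 3/2*x_2 + 6
  leading term x_1: no divisor's leading term divides it; move -7/2*x_1 to the remainder.
  leading term x_2: no divisor's leading term divides it; move -3/2*x_2 to the remainder.
  leading term 1: no divisor's leading term divides it; move 6 to the remainder.
  remainder -7/2*x_1 - 3/2*x_2 + 6 ≠ 0; add h_4 = -7/2*x_1 - 3/2*x_2 + 6 to the basis.

S(f_1,f_3): lcm = x_1**2. S = 6/7*x_1*x_2 - 7/2*x_1 + 255/14.
  leading term x_1*x_2: subtract (3/14)·f_2 from 6/7*x_1*x_2 - 7/2*x_1 + 255/14 → -43/14*x_1 + 12/7*x_2 + 201/14
  leading term x_1: subtract (43/49)·h_4 from -43/14*x_1 + 12/7*x_2 + 201/14 → 297/98*x_2 + 891/98
  leading term x_2: no divisor's leading term divides it; move 297/98*x_2 to the remainder.
  leading term 1: no divisor's leading term divides it; move 891/98 to the remainder.
  remainder 297/98*x_2 + 891/98 ≠ 0; add h_5 = 297/98*x_2 + 891/98 to the basis.

The other S-polynomials (S(f_2,f_3), S(f_1,h_4), S(f_2,h_4), S(f_3,h_4), S(f_1,h_5), S(f_2,h_5), S(f_3,h_5), S(h_4,h_5)) all reduce to 0 modulo the current basis, so we have a Gröbner basis.
Inter-reduce: drop elements whose leading term is divisible by another's, tail-reduce, and make monic.
Reduced Gröbner basis: {x_1 - 3, x_2 + 3}.

The lex basis is triangular: the last element involves only x_2. Solving x_2 + 3 = 0 gives x_2 ∈ {-3}; substituting each value into the earlier elements determines the remaining variables.
  x_2 = -3: the earlier basis element becomes x_1 - 3 = 0, giving x_1 = 3 — point (3, -3).
Check: every point annihilates each of the original generators.

{(3, -3)}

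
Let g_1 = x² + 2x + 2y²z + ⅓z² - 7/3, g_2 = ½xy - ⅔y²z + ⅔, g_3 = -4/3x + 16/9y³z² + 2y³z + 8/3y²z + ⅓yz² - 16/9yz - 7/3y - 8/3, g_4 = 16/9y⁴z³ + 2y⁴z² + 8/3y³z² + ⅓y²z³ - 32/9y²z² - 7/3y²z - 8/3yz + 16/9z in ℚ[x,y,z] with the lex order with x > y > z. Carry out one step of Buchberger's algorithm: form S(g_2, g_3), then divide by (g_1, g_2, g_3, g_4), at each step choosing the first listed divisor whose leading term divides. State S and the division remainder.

lcm(LM(g_2), LM(g_3)) = xy.
S = (lcm/LT(g_2))·g_2 − (lcm/LT(g_3))·g_3 = 4/3y⁴z² + 3/2y⁴z + 2y³z + ¼y²z² - 8/3y²z - 7/4y² - 2y + 4/3.
Reduce S modulo (g_1, g_2, g_3, g_4) in that order:
  leading term y⁴z²: no divisor's leading term divides it; move 4/3y⁴z² to the remainder.
  leading term y⁴z: no divisor's leading term divides it; move 3/2y⁴z to the remainder.
  leading term y³z: no divisor's leading term divides it; move 2y³z to the remainder.
  leading term y²z²: no divisor's leading term divides it; move ¼y²z² to the remainder.
  leading term y²z: no divisor's leading term divides it; move -8/3y²z to the remainder.
  leading term y²: no divisor's leading term divides it; move -7/4y² to the remainder.
  leading term y: no divisor's leading term divides it; move -2y to the remainder.
  leading term 1: no divisor's leading term divides it; move 4/3 to the remainder.
The remainder 4/3y⁴z² + 3/2y⁴z + 2y³z + ¼y²z² - 8/3y²z - 7/4y² - 2y + 4/3 is nonzero, so it would be added as the next basis element.
This is the inner loop of Buchberger's algorithm — each nonzero remainder becomes a new basis element.

S(g_2, g_3) = 4/3y⁴z² + 3/2y⁴z + 2y³z + ¼y²z² - 8/3y²z - 7/4y² - 2y + 4/3; remainder on division = 4/3y⁴z² + 3/2y⁴z + 2y³z + ¼y²z² - 8/3y²z - 7/4y² - 2y + 4/3.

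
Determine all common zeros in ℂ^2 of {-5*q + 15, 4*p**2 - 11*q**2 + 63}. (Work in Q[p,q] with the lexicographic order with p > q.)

{(-3, 3), (3, 3)}

Compute a lex Gröbner basis by Buchberger's algorithm.
f_1 = -5*q + 15, LT = q.
f_2 = 4*p**2 - 11*q**2 + 63, LT = p**2.

The S-polynomials (S(f_1,f_2)) all reduce to 0 modulo the current basis, so we have a Gröbner basis.
Inter-reduce: drop elements whose leading term is divisible by another's, tail-reduce, and make monic.
Reduced Gröbner basis: {p**2 - 9, q - 3}.

Elimination: the polynomial q - 3 lies in the elimination ideal for q, so q ∈ {3}. For each such q, the remaining basis elements (now univariate) give the rest of the solution.
  q = 3: the earlier basis element becomes p**2 - 9 = 0, giving p = -3, 3 — points (-3, 3), (3, 3).
A lex Gröbner basis triangularizes the system, enabling back-substitution.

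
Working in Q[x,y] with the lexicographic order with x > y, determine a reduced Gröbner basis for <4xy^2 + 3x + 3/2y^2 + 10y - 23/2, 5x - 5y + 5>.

Buchberger's algorithm terminates because the ascending chain of leading-term ideals stabilizes.

f_1 = 4xy^2 + 3x + 3/2y^2 + 10y - 23/2, LT = xy^2.
f_2 = 5x - 5y + 5, LT = x.

S(f_1,f_2): lcm = xy^2. S = 3/4x + y^3 - 5/8y^2 + 5/2y - 23/8.
  leading term x: subtract (3/20)·f_2 from 3/4x + y^3 - 5/8y^2 + 5/2y - 23/8 → y^3 - 5/8y^2 + 13/4y - 29/8
  leading term y^3: no divisor's leading term divides it; move y^3 to the remainder.
  leading term y^2: no divisor's leading term divides it; move -5/8y^2 to the remainder.
  leading term y: no divisor's leading term divides it; move 13/4y to the remainder.
  leading term 1: no divisor's leading term divides it; move -29/8 to the remainder.
  remainder y^3 - 5/8y^2 + 13/4y - 29/8 ≠ 0; add g_3 = y^3 - 5/8y^2 + 13/4y - 29/8 to the basis.

The other S-polynomials (S(f_1,g_3), S(f_2,g_3)) all reduce to 0 modulo the current basis, so we have a Gröbner basis.
Inter-reduce: drop elements whose leading term is divisible by another's, tail-reduce, and make monic.

G = {x - y + 1, y^3 - 5/8y^2 + 13/4y - 29/8}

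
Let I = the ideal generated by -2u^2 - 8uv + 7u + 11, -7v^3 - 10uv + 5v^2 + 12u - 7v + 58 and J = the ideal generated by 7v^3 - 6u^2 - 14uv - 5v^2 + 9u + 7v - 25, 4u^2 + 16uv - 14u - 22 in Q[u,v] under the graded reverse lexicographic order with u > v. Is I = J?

Yes, the ideals are equal.

Equality of ideals is decidable: compute both reduced Gröbner bases (unique for the ordering) and check whether they agree.
Buchberger on the first generating set:
f_1 = -2u^2 - 8uv + 7u + 11, LT = u^2.
f_2 = -7v^3 - 10uv + 5v^2 + 12u - 7v + 58, LT = v^3.

The S-polynomials (S(f_1,f_2)) all reduce to 0 modulo the current basis, so we have a Gröbner basis.
Inter-reduce: drop elements whose leading term is divisible by another's, tail-reduce, and make monic.
Reduced Gröbner basis: {v^3 + 10/7uv - 5/7v^2 - 12/7u + v - 58/7, u^2 + 4uv - 7/2u - 11/2}.

Buchberger on the second generating set:
h_1 = 7v^3 - 6u^2 - 14uv - 5v^2 + 9u + 7v - 25, LT = v^3.
h_2 = 4u^2 + 16uv - 14u - 22, LT = u^2.

The S-polynomials (S(h_1,h_2)) all reduce to 0 modulo the current basis, so we have a Gröbner basis.
Inter-reduce: drop elements whose leading term is divisible by another's, tail-reduce, and make monic.
Reduced Gröbner basis: {v^3 + 10/7uv - 5/7v^2 - 12/7u + v - 58/7, u^2 + 4uv - 7/2u - 11/2}.

These coincide, so the ideals are equal.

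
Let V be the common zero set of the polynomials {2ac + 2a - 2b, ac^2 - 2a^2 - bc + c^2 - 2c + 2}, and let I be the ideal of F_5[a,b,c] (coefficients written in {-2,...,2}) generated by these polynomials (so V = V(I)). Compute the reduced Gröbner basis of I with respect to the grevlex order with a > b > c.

G = {c^3 - 2ab - bc - c^2 + 2, a^2 + 2c^2 + 2a - 2b + c - 1, ac + a - b}

f_1 = 2ac + 2a - 2b, LT = ac.
f_2 = ac^2 - 2a^2 - bc + c^2 - 2c + 2, LT = ac^2.

S(f_1,f_2): lcm = ac^2. S = 2a^2 + ac - c^2 + 2c - 2.
  leading term a^2: no divisor's leading term divides it; move 2a^2 to the remainder.
  leading term ac: subtract (-2)·f_1 from ac - c^2 + 2c - 2 → -c^2 - a + b + 2c - 2
  leading term c^2: no divisor's leading term divides it; move -c^2 to the remainder.
  leading term a: no divisor's leading term divides it; move -a to the remainder.
  leading term b: no divisor's leading term divides it; move b to the remainder.
  leading term c: no divisor's leading term divides it; move 2c to the remainder.
  leading term 1: no divisor's leading term divides it; move -2 to the remainder.
  remainder 2a^2 - c^2 - a + b + 2c - 2 ≠ 0; add g_3 = 2a^2 - c^2 - a + b + 2c - 2 to the basis.

S(f_1,g_3): lcm = a^2c. S = -2c^3 + a^2 - ab - 2ac + 2bc - c^2 + c.
  leading term c^3: no divisor's leading term divides it; move -2c^3 to the remainder.
  leading term a^2: subtract (-2)·g_3 from a^2 - ab - 2ac + 2bc - c^2 + c → -ab - 2ac + 2bc + 2c^2 - 2a + 2b + 1
  leading term ab: no divisor's leading term divides it; move -ab to the remainder.
  leading term ac: subtract (-1)·f_1 from -2ac + 2bc + 2c^2 - 2a + 2b + 1 → 2bc + 2c^2 + 1
  leading term bc: no divisor's leading term divides it; move 2bc to the remainder.
  leading term c^2: no divisor's leading term divides it; move 2c^2 to the remainder.
  leading term 1: no divisor's leading term divides it; move 1 to the remainder.
  remainder -2c^3 - ab + 2bc + 2c^2 + 1 ≠ 0; add g_4 = -2c^3 - ab + 2bc + 2c^2 + 1 to the basis.

The other S-polynomials (S(f_2,g_3), S(f_1,g_4), S(f_2,g_4), S(g_3,g_4)) all reduce to 0 modulo the current basis, so we have a Gröbner basis.
Inter-reduce: drop elements whose leading term is divisible by another's, tail-reduce, and make monic.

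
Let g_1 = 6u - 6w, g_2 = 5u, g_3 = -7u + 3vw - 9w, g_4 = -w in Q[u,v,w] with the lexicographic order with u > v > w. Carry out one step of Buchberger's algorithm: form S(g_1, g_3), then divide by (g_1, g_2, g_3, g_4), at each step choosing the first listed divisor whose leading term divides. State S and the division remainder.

S(g_1, g_3) = 3/7vw - 16/7w; remainder on division = 0.

lcm(LM(g_1), LM(g_3)) = u.
S = (lcm/LT(g_1))·g_1 − (lcm/LT(g_3))·g_3 = 3/7vw - 16/7w.
Reduce S modulo (g_1, g_2, g_3, g_4) in that order:
  leading term vw: subtract (-3/7v)·g_4 from 3/7vw - 16/7w → -16/7w
  leading term w: subtract (16/7)·g_4 from -16/7w → 0
The remainder is 0, so this S-polynomial contributes no new basis element.
This is the inner loop of Buchberger's algorithm — each nonzero remainder becomes a new basis element.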